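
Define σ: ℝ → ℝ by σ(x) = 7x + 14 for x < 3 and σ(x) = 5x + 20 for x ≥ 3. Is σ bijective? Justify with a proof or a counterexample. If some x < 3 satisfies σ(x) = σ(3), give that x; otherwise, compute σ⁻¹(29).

Both pieces are strictly increasing (slopes 7 and 5), so each is injective on its own interval.
The left piece maps (−∞, 3) onto (−∞, 35); the right piece maps [3, ∞) onto [35, ∞).
Since 35 = 35, the images partition ℝ: σ is injective and surjective, hence bijective.
Because the two images are disjoint, no x < 3 has σ(x) = σ(3), so we compute σ⁻¹(29): 29 lies in (−∞, 35), so solve 7x + 14 = 29: x = (29 − 14)/7 = 15/7.

15/7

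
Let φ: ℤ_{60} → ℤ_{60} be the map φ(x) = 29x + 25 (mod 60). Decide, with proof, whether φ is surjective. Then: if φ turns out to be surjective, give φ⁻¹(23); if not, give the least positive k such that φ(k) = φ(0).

2

Since gcd(29, 60) = 1, 29 is invertible modulo 60. Euclid's algorithm: 60 = 2·29 + 2, 29 = 14·2 + 1; back-substituting gives 1 = 29·29 − 14·60, so 29⁻¹ ≡ 29 (mod 60).
Then y ↦ 29(y − 25) is a two-sided inverse to φ, so every y ∈ ℤ_{60} has a preimage.
Thus φ is surjective.
Since φ is surjective, we find φ⁻¹(23): we need 29x ≡ 23 − 25 ≡ 58 (mod 60). Using 29⁻¹ = 29: x ≡ 29·58 = 1682 = 28·60 + 2, so x = 2.
Check: φ(2) = 29·2 + 25 = 83 = 1·60 + 23 ≡ 23 (mod 60).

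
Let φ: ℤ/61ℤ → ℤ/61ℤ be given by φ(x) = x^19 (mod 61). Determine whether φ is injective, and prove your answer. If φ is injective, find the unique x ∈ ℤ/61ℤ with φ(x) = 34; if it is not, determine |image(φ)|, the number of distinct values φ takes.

Since 61 is prime, the nonzero elements of ℤ/61ℤ form a cyclic group of order 60.
As gcd(19, 60) = 1, raising to the 19th power is a bijection on this group: if a^19 ≡ b^19 then (ab^{−1})^19 = 1, and the only element of order dividing gcd(19, 60) = 1 is 1, so a = b.
With φ(0) = 0 this makes φ injective on all of ℤ/61ℤ, hence bijective (finite equal-size domain and codomain). In particular φ is injective.
Since φ is injective, we find the preimage of 34. The inverse of x ↦ x^19 on (ℤ/61ℤ)^× is x ↦ x^19, because 19·19 = 361 = 6·60 + 1 ≡ 1 (mod 60) and x^{60} = 1 for x ≠ 0 (Fermat). So φ⁻¹(34) = 34^19 mod 61.
Repeated squaring mod 61: 34^1 ≡ 34, 34^2 ≡ 34² = 1156 ≡ 58, 34^4 ≡ 58² = 3364 ≡ 9, 34^8 ≡ 9² = 81 ≡ 20, 34^16 ≡ 20² = 400 ≡ 34. Since 19 = 16 + 2 + 1, 34^19 ≡ 34·58·34: 34·58 = 1972 ≡ 20, then 20·34 = 680 ≡ 9. So 34^19 ≡ 9 (mod 61).
Hence φ⁻¹(34) = 9.

9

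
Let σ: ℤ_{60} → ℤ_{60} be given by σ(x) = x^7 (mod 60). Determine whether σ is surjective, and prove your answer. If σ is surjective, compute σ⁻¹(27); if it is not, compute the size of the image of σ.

45

σ(0) = 0^7 = 0.
σ(30): Repeated squaring mod 60: 30^1 ≡ 30, 30^2 ≡ 30² = 900 ≡ 0, 30^4 ≡ 0² = 0. Since 7 = 4 + 2 + 1, 30^7 ≡ 0·0·30: 0·0 = 0, then 0·30 = 0. So 30^7 ≡ 0 (mod 60).
So σ(0) = σ(30) = 0 while 0 ≠ 30, so σ is not injective.
A non-injective map from the 60-element set ℤ_{60} to itself takes at most 59 distinct values, so it cannot be surjective. Therefore σ is not surjective.
Since σ is not surjective, we determine |image(σ)|. Computing x^7 mod 60 for each x (by repeated squaring, reducing mod 60 at every step), the values σ(0), σ(1), …, σ(59) are: 0, 1, 8, 27, 4, 5, 36, 43, 32, 9, 40, 11, 48, 37, 44, 15, 16, 53, 12, 19, 20, 21, 28, 47, 24, 25, 56, 3, 52, 29, 0, 31, 8, 57, 4, 35, 36, 13, 32, 39, 40, 41, 48, 7, 44, 45, 16, 23, 12, 49, 20, 51, 28, 17, 24, 55, 56, 33, 52, 59.
The distinct values are {0, 1, 3, 4, 5, 7, 8, 9, 11, 12, 13, 15, 16, 17, 19, 20, 21, 23, 24, 25, 27, 28, 29, 31, 32, 33, 35, 36, 37, 39, 40, 41, 43, 44, 45, 47, 48, 49, 51, 52, 53, 55, 56, 57, 59}; there are 45 of them.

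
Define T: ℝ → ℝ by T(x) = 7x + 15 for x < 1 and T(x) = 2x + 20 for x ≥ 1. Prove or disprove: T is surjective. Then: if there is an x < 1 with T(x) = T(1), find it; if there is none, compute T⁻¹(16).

Both pieces are strictly increasing (slopes 7 and 2), so each is injective on its own interval.
The left piece maps (−∞, 1) onto (−∞, 22); the right piece maps [1, ∞) onto [22, ∞).
These images together cover ℝ, so T is surjective.
Because the two images are disjoint, no x < 1 has T(x) = T(1), so we compute T⁻¹(16): 16 lies in (−∞, 22), so solve 7x + 15 = 16: x = (16 − 15)/7 = 1/7.

1/7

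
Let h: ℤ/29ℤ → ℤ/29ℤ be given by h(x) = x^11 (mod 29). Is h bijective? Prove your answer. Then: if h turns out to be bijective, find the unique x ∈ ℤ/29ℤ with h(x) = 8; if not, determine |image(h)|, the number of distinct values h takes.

Since 29 is prime, the nonzero elements of ℤ/29ℤ form a cyclic group of order 28.
As gcd(11, 28) = 1, raising to the 11th power is a bijection on this group: if s^11 ≡ t^11 then (st^{−1})^11 = 1, and the only element of order dividing gcd(11, 28) = 1 is 1, so s = t.
With h(0) = 0 this makes h injective on all of ℤ/29ℤ, hence bijective (finite equal-size domain and codomain). In particular h is bijective.
Since h is bijective, we find the preimage of 8. The inverse of x ↦ x^11 on (ℤ/29ℤ)^× is x ↦ x^23, because 11·23 = 253 = 9·28 + 1 ≡ 1 (mod 28) and x^{28} = 1 for x ≠ 0 (Fermat). So h⁻¹(8) = 8^23 mod 29.
Repeated squaring mod 29: 8^1 ≡ 8, 8^2 ≡ 8² = 64 ≡ 6, 8^4 ≡ 6² = 36 ≡ 7, 8^8 ≡ 7² = 49 ≡ 20, 8^16 ≡ 20² = 400 ≡ 23. Since 23 = 16 + 4 + 2 + 1, 8^23 ≡ 23·7·6·8: 23·7 = 161 ≡ 16, then 16·6 = 96 ≡ 9, then 9·8 = 72 ≡ 14. So 8^23 ≡ 14 (mod 29).
Hence h⁻¹(8) = 14.

14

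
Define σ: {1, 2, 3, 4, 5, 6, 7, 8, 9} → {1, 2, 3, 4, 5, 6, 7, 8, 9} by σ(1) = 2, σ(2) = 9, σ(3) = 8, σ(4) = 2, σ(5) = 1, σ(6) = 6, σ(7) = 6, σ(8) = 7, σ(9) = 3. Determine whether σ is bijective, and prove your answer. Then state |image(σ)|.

7

σ(1) = 2 = σ(4) with 1 ≠ 4, so σ is not injective, hence not bijective.
The image of σ is {1, 2, 3, 6, 7, 8, 9}, which has 7 elements.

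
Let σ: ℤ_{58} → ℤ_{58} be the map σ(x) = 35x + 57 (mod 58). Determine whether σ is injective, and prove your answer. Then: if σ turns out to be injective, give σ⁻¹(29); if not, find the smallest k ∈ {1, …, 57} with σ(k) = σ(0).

If σ(a) = σ(b), then 35a ≡ 35b (mod 58). Because gcd(35, 58) = 1, we may cancel 35 to get a ≡ b (mod 58).
Therefore σ is injective.
We now compute 35⁻¹ mod 58 explicitly. Euclid's algorithm: 58 = 1·35 + 23, 35 = 1·23 + 12, 23 = 1·12 + 11, 12 = 1·11 + 1; back-substituting gives 1 = 5·35 − 3·58, so 35⁻¹ ≡ 5 (mod 58).
Since σ is injective, we find σ⁻¹(29): we need 35x ≡ 29 − 57 ≡ 30 (mod 58). Using 35⁻¹ = 5: x ≡ 5·30 = 150 = 2·58 + 34, so x = 34.
Check: σ(34) = 35·34 + 57 = 1247 = 21·58 + 29 ≡ 29 (mod 58).

34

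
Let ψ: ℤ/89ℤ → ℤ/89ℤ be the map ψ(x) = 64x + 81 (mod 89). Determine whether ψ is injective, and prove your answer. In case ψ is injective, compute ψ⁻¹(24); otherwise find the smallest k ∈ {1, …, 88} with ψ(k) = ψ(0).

45

Suppose ψ(a) = ψ(b) in ℤ/89ℤ. Then 64a + 81 ≡ 64b + 81 (mod 89), hence 64(a − b) ≡ 0 (mod 89).
Since gcd(64, 89) = 1, 64 is invertible modulo 89, thus a − b ≡ 0 (mod 89), i.e. a = b.
Hence ψ is injective.
We now compute 64⁻¹ mod 89 explicitly. Euclid's algorithm: 89 = 1·64 + 25, 64 = 2·25 + 14, 25 = 1·14 + 11, 14 = 1·11 + 3, 11 = 3·3 + 2, 3 = 1·2 + 1; back-substituting gives 1 = 32·64 − 23·89, so 64⁻¹ ≡ 32 (mod 89).
Since ψ is injective, we compute ψ⁻¹(24): solve 64x + 81 ≡ 24 (mod 89), i.e. 64x ≡ 32 (mod 89).
Multiplying by 64⁻¹ = 32 gives x ≡ 32·32 = 1024 = 11·89 + 45 ≡ 45 (mod 89).
Check: ψ(45) = 64·45 + 81 = 2961 = 33·89 + 24 ≡ 24 (mod 89).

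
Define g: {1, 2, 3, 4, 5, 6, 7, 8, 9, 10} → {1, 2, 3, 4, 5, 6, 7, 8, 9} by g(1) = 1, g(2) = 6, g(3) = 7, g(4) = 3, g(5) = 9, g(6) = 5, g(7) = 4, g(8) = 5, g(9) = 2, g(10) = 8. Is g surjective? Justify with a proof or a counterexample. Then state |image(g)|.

9

Every element of the codomain has a preimage: 1 = g(1), 2 = g(9), 3 = g(4), 4 = g(7), 5 = g(6), 6 = g(2), 7 = g(3), 8 = g(10), 9 = g(5).
Thus g is surjective.
The image of g is {1, 2, 3, 4, 5, 6, 7, 8, 9}, which has 9 elements.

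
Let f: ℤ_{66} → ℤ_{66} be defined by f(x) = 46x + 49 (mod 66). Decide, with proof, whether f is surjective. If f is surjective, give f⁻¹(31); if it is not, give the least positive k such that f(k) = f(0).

33

Since gcd(46, 66) = 2, we have 46x ≡ 0 (mod 2) for all x, so f(x) ≡ 1 (mod 2).
But 0 ≢ 1 (mod 2), so 0 ∈ ℤ_{66} has no preimage. Hence f is not surjective.
Since f is not surjective, we find the least positive k with f(k) = f(0): this means 46k ≡ 0 (mod 66), i.e. 66 ∣ 46k. Since gcd(46, 66) = 2, dividing through by 2 this holds exactly when 33 ∣ 23k, and as gcd(23, 33) = 1, exactly when 33 ∣ k.
The smallest positive such k is 33.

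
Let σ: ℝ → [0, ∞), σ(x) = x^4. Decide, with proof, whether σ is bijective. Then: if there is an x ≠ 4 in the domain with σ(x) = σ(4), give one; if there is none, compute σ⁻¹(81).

-4

σ(4) = 256 = (−4)^4 = σ(−4) (since 4 is even), with 4 ≠ −4. So σ is not injective, hence not bijective.
For the follow-up, such an x exists: taking x = −4 ∈ ℝ gives σ(−4) = 256 = σ(4) with −4 ≠ 4.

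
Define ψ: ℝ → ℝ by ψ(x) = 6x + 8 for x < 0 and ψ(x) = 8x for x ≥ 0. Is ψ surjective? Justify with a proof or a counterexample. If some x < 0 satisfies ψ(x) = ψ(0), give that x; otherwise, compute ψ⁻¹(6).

Both pieces are strictly increasing (slopes 6 and 8), so each is injective on its own interval.
The left piece maps (−∞, 0) onto (−∞, 8); the right piece maps [0, ∞) onto [0, ∞).
The union (−∞, 8) ∪ [0, ∞) covers ℝ, so ψ is surjective.
For the follow-up: the images overlap, so an x < 0 with ψ(x) = ψ(0) exists. ψ(0) = 0; solving 6x + 8 = 0 for x < 0 gives x = (0 − 8)/6 = −4/3.

-4/3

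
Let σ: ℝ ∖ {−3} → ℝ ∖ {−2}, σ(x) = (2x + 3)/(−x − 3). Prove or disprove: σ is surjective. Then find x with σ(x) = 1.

For any y ≠ −2, solving y(−x − 3) = 2x + 3 for x gives a well-defined x ≠ −3. So σ is surjective.
Solving σ(x) = 1: cross-multiplying gives 2x + 3 = 1(−x − 3), which rearranges to 3x = −6, so x = −2.

-2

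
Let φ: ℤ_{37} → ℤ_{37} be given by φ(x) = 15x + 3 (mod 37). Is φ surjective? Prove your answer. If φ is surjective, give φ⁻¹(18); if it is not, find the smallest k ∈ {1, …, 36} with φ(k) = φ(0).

1

Since gcd(15, 37) = 1, 15 is invertible modulo 37. Euclid's algorithm: 37 = 2·15 + 7, 15 = 2·7 + 1; back-substituting gives 1 = 5·15 − 2·37, so 15⁻¹ ≡ 5 (mod 37).
Then y ↦ 5(y − 3) is a two-sided inverse to φ, so every y ∈ ℤ_{37} has a preimage.
Thus φ is surjective.
Since φ is surjective, we compute φ⁻¹(18): solve 15x + 3 ≡ 18 (mod 37), i.e. 15x ≡ 15 (mod 37).
Multiplying by 15⁻¹ = 5 gives x ≡ 5·15 = 75 = 2·37 + 1 ≡ 1 (mod 37).
Check: φ(1) = 15·1 + 3 = 18 ≡ 18 (mod 37).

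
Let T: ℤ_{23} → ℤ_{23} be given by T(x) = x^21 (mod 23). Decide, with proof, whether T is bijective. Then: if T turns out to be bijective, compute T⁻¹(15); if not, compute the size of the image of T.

20

Since 23 is prime, the nonzero elements of ℤ_{23} form a cyclic group of order 22.
As gcd(21, 22) = 1, raising to the 21st power is a bijection on this group: if u^21 ≡ v^21 then (uv^{−1})^21 = 1, and the only element of order dividing gcd(21, 22) = 1 is 1, so u = v.
With T(0) = 0 this makes T injective on all of ℤ_{23}, hence bijective (finite equal-size domain and codomain). In particular T is bijective.
Since T is bijective, we find the preimage of 15. The inverse of x ↦ x^21 on (ℤ_{23})^× is x ↦ x^21, because 21·21 = 441 = 20·22 + 1 ≡ 1 (mod 22) and x^{22} = 1 for x ≠ 0 (Fermat). So T⁻¹(15) = 15^21 mod 23.
Repeated squaring mod 23: 15^1 ≡ 15, 15^2 ≡ 15² = 225 ≡ 18, 15^4 ≡ 18² = 324 ≡ 2, 15^8 ≡ 2² = 4, 15^16 ≡ 4² = 16. Since 21 = 16 + 4 + 1, 15^21 ≡ 16·2·15: 16·2 = 32 ≡ 9, then 9·15 = 135 ≡ 20. So 15^21 ≡ 20 (mod 23).
Hence T⁻¹(15) = 20.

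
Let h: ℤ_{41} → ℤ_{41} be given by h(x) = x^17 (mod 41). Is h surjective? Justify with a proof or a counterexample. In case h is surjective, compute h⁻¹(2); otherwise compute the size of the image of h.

Since 41 is prime, the nonzero elements of ℤ_{41} form a cyclic group of order 40.
As gcd(17, 40) = 1, raising to the 17th power is a bijection on this group: if a^17 ≡ b^17 then (ab^{−1})^17 = 1, and the only element of order dividing gcd(17, 40) = 1 is 1, so a = b.
With h(0) = 0 this makes h injective on all of ℤ_{41}, hence bijective (finite equal-size domain and codomain). In particular h is surjective.
Since h is surjective, we find the preimage of 2. The inverse of x ↦ x^17 on (ℤ_{41})^× is x ↦ x^33, because 17·33 = 561 = 14·40 + 1 ≡ 1 (mod 40) and x^{40} = 1 for x ≠ 0 (Fermat). So h⁻¹(2) = 2^33 mod 41.
Repeated squaring mod 41: 2^1 ≡ 2, 2^2 ≡ 2² = 4, 2^4 ≡ 4² = 16, 2^8 ≡ 16² = 256 ≡ 10, 2^16 ≡ 10² = 100 ≡ 18, 2^32 ≡ 18² = 324 ≡ 37. Since 33 = 32 + 1, 2^33 ≡ 37·2: 37·2 = 74 ≡ 33. So 2^33 ≡ 33 (mod 41).
Hence h⁻¹(2) = 33.

33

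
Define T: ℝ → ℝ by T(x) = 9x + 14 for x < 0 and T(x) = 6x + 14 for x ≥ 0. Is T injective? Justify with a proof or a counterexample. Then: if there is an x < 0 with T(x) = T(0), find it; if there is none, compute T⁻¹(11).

Both pieces are strictly increasing (slopes 9 and 6), so each is injective on its own interval.
The left piece maps (−∞, 0) onto (−∞, 14); the right piece maps [0, ∞) onto [14, ∞).
These images are disjoint, so no value is attained by both pieces. Hence T is injective.
Because the two images are disjoint, no x < 0 has T(x) = T(0), so we compute T⁻¹(11): 11 lies in (−∞, 14), so solve 9x + 14 = 11: x = (11 − 14)/9 = −1/3.

-1/3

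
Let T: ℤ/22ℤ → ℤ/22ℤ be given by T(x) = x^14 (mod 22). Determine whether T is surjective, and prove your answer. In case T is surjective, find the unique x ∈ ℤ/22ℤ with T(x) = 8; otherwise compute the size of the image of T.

12

T(10): Repeated squaring mod 22: 10^1 ≡ 10, 10^2 ≡ 10² = 100 ≡ 12, 10^4 ≡ 12² = 144 ≡ 12, 10^8 ≡ 12² = 144 ≡ 12. Since 14 = 8 + 4 + 2, 10^14 ≡ 12·12·12: 12·12 = 144 ≡ 12, then 12·12 = 144 ≡ 12. So 10^14 ≡ 12 (mod 22).
T(12): Repeated squaring mod 22: 12^1 ≡ 12, 12^2 ≡ 12² = 144 ≡ 12, 12^4 ≡ 12² = 144 ≡ 12, 12^8 ≡ 12² = 144 ≡ 12. Since 14 = 8 + 4 + 2, 12^14 ≡ 12·12·12: 12·12 = 144 ≡ 12, then 12·12 = 144 ≡ 12. So 12^14 ≡ 12 (mod 22).
So T(10) = T(12) = 12 while 10 ≠ 12, hence T is not injective.
A non-injective map from the 22-element set ℤ/22ℤ to itself takes at most 21 distinct values, so it cannot be surjective. Hence T is not surjective.
Since T is not surjective, we determine |image(T)|. Computing x^14 mod 22 for each x (by repeated squaring, reducing mod 22 at every step), the values T(0), T(1), …, T(21) are: 0, 1, 16, 15, 14, 9, 20, 3, 4, 5, 12, 11, 12, 5, 4, 3, 20, 9, 14, 15, 16, 1.
The distinct values are {0, 1, 3, 4, 5, 9, 11, 12, 14, 15, 16, 20}; there are 12 of them.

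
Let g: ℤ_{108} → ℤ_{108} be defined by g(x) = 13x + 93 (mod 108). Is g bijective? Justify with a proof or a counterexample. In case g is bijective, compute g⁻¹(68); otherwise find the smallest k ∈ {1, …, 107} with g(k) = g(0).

23

By definition, injectivity means: for all u, v in the domain, g(u) = g(v) implies u = v.
Suppose g(u) = g(v) in ℤ_{108}. Then 13u + 93 ≡ 13v + 93 (mod 108), hence 13(u − v) ≡ 0 (mod 108).
Since gcd(13, 108) = 1, 13 is invertible modulo 108, hence u − v ≡ 0 (mod 108), i.e. u = v.
We now compute 13⁻¹ mod 108 explicitly. Euclid's algorithm: 108 = 8·13 + 4, 13 = 3·4 + 1; back-substituting gives 1 = 25·13 − 3·108, so 13⁻¹ ≡ 25 (mod 108).
For any y ∈ ℤ_{108}, x = 25(y − 93) mod 108 satisfies g(x) = 13·25(y − 93) + 93 ≡ y (since 13·25 ≡ 1 mod 108). So every y has a preimage.
Therefore g is bijective.
Since g is bijective, we compute g⁻¹(68): solve 13x + 93 ≡ 68 (mod 108), i.e. 13x ≡ 83 (mod 108).
Multiplying by 13⁻¹ = 25 gives x ≡ 25·83 = 2075 = 19·108 + 23 ≡ 23 (mod 108).
Check: g(23) = 13·23 + 93 = 392 = 3·108 + 68 ≡ 68 (mod 108).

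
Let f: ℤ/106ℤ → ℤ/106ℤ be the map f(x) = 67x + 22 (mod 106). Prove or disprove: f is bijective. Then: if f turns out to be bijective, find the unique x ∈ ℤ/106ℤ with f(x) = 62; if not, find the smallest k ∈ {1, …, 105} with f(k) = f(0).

Recall: injectivity means: for all u, v in the domain, f(u) = f(v) implies u = v.
If f(u) = f(v), then 67u ≡ 67v (mod 106). Because gcd(67, 106) = 1, we may cancel 67 to get u ≡ v (mod 106).
We now compute 67⁻¹ mod 106 explicitly. Euclid's algorithm: 106 = 1·67 + 39, 67 = 1·39 + 28, 39 = 1·28 + 11, 28 = 2·11 + 6, 11 = 1·6 + 5, 6 = 1·5 + 1; back-substituting gives 1 = 19·67 − 12·106, so 67⁻¹ ≡ 19 (mod 106).
Then y ↦ 19(y − 22) is a two-sided inverse to f, so every y ∈ ℤ/106ℤ has a preimage.
So f is bijective.
Since f is bijective, we compute f⁻¹(62): solve 67x + 22 ≡ 62 (mod 106), i.e. 67x ≡ 40 (mod 106).
Multiplying by 67⁻¹ = 19 gives x ≡ 19·40 = 760 = 7·106 + 18 ≡ 18 (mod 106).
Check: f(18) = 67·18 + 22 = 1228 = 11·106 + 62 ≡ 62 (mod 106).

18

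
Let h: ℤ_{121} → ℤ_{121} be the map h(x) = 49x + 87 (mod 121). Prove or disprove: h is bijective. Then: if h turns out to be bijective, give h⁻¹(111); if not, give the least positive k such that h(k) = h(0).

40

By definition, injectivity means: for all x_1, x_2 in the domain, h(x_1) = h(x_2) implies x_1 = x_2.
If h(x_1) = h(x_2), then 49x_1 ≡ 49x_2 (mod 121). Because gcd(49, 121) = 1, we may cancel 49 to get x_1 ≡ x_2 (mod 121).
We now compute 49⁻¹ mod 121 explicitly. Euclid's algorithm: 121 = 2·49 + 23, 49 = 2·23 + 3, 23 = 7·3 + 2, 3 = 1·2 + 1; back-substituting gives 1 = 42·49 − 17·121, so 49⁻¹ ≡ 42 (mod 121).
Then y ↦ 42(y − 87) is a two-sided inverse to h, so every y ∈ ℤ_{121} has a preimage.
Therefore h is bijective.
Since h is bijective, we find h⁻¹(111): we need 49x ≡ 111 − 87 ≡ 24 (mod 121). Using 49⁻¹ = 42: x ≡ 42·24 = 1008 = 8·121 + 40, so x = 40.
Check: h(40) = 49·40 + 87 = 2047 = 16·121 + 111 ≡ 111 (mod 121).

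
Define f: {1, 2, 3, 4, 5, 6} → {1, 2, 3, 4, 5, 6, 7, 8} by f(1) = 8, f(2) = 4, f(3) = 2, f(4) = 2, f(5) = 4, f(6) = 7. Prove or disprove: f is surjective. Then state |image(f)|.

No element maps to 1, so f is not surjective.
The image of f is {2, 4, 7, 8}, which has 4 elements.

4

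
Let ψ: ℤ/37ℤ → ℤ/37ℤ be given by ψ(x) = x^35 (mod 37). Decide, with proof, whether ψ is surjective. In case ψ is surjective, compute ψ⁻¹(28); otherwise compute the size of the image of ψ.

Since 37 is prime, the nonzero elements of ℤ/37ℤ form a cyclic group of order 36.
As gcd(35, 36) = 1, raising to the 35th power is a bijection on this group: if u^35 ≡ v^35 then (uv^{−1})^35 = 1, and the only element of order dividing gcd(35, 36) = 1 is 1, so u = v.
With ψ(0) = 0 this makes ψ injective on all of ℤ/37ℤ, hence bijective (finite equal-size domain and codomain). In particular ψ is surjective.
Since ψ is surjective, we find the preimage of 28. The inverse of x ↦ x^35 on (ℤ/37ℤ)^× is x ↦ x^35, because 35·35 = 1225 = 34·36 + 1 ≡ 1 (mod 36) and x^{36} = 1 for x ≠ 0 (Fermat). So ψ⁻¹(28) = 28^35 mod 37.
Repeated squaring mod 37: 28^1 ≡ 28, 28^2 ≡ 28² = 784 ≡ 7, 28^4 ≡ 7² = 49 ≡ 12, 28^8 ≡ 12² = 144 ≡ 33, 28^16 ≡ 33² = 1089 ≡ 16, 28^32 ≡ 16² = 256 ≡ 34. Since 35 = 32 + 2 + 1, 28^35 ≡ 34·7·28: 34·7 = 238 ≡ 16, then 16·28 = 448 ≡ 4. So 28^35 ≡ 4 (mod 37).
Hence ψ⁻¹(28) = 4.

4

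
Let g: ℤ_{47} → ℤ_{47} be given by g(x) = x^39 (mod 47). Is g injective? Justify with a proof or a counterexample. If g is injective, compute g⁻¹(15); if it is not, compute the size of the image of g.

Since 47 is prime, the nonzero elements of ℤ_{47} form a cyclic group of order 46.
As gcd(39, 46) = 1, raising to the 39th power is a bijection on this group: if a^39 ≡ b^39 then (ab^{−1})^39 = 1, and the only element of order dividing gcd(39, 46) = 1 is 1, so a = b.
With g(0) = 0 this makes g injective on all of ℤ_{47}, hence bijective (finite equal-size domain and codomain). In particular g is injective.
Since g is injective, we find the preimage of 15. The inverse of x ↦ x^39 on (ℤ_{47})^× is x ↦ x^13, because 39·13 = 507 = 11·46 + 1 ≡ 1 (mod 46) and x^{46} = 1 for x ≠ 0 (Fermat). So g⁻¹(15) = 15^13 mod 47.
Repeated squaring mod 47: 15^1 ≡ 15, 15^2 ≡ 15² = 225 ≡ 37, 15^4 ≡ 37² = 1369 ≡ 6, 15^8 ≡ 6² = 36. Since 13 = 8 + 4 + 1, 15^13 ≡ 36·6·15: 36·6 = 216 ≡ 28, then 28·15 = 420 ≡ 44. So 15^13 ≡ 44 (mod 47).
Hence g⁻¹(15) = 44.

44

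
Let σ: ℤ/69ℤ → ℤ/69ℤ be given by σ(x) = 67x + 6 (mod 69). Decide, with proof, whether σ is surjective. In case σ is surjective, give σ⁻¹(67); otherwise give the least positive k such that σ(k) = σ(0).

4

Since gcd(67, 69) = 1, 67 is invertible modulo 69. Euclid's algorithm: 69 = 1·67 + 2, 67 = 33·2 + 1; back-substituting gives 1 = 34·67 − 33·69, so 67⁻¹ ≡ 34 (mod 69).
For any y ∈ ℤ/69ℤ, x = 34(y − 6) mod 69 satisfies σ(x) = 67·34(y − 6) + 6 ≡ y (since 67·34 ≡ 1 mod 69). So every y has a preimage.
Thus σ is surjective.
Since σ is surjective, we compute σ⁻¹(67): solve 67x + 6 ≡ 67 (mod 69), i.e. 67x ≡ 61 (mod 69).
Multiplying by 67⁻¹ = 34 gives x ≡ 34·61 = 2074 = 30·69 + 4 ≡ 4 (mod 69).
Check: σ(4) = 67·4 + 6 = 274 = 3·69 + 67 ≡ 67 (mod 69).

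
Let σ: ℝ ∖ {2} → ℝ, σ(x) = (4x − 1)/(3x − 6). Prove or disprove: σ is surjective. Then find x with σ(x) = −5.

31/19

If σ(x) = 4/3, cross-multiplying gives 3(4x − 1) = 4(3x − 6), which simplifies to −3 = −24 — false.  So 4/3 has no preimage and σ is not surjective.
Solving σ(x) = −5: cross-multiplying gives 4x − 1 = −5(3x − 6), which rearranges to 19x = 31, so x = 31/19.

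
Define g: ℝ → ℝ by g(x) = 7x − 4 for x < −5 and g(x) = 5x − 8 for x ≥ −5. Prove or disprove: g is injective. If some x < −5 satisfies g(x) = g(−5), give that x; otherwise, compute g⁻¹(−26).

-18/5

Both pieces are strictly increasing (slopes 7 and 5), so each is injective on its own interval.
The left piece maps (−∞, −5) onto (−∞, −39); the right piece maps [−5, ∞) onto [−33, ∞).
These images are disjoint, so no value is attained by both pieces. Thus g is injective.
Because the two images are disjoint, no x < −5 has g(x) = g(−5), so we compute g⁻¹(−26): −26 lies in [−33, ∞), so solve 5x − 8 = −26: x = (−26 + 8)/5 = −18/5.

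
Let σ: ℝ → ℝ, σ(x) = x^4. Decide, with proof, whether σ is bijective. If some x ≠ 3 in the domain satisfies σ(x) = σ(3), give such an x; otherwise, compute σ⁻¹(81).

σ(3) = 81 = (−3)^4 = σ(−3) (since 4 is even), with 3 ≠ −3. So σ is not injective, hence not bijective.
For the follow-up, such an x exists: taking x = −3 ∈ ℝ gives σ(−3) = 81 = σ(3) with −3 ≠ 3.

-3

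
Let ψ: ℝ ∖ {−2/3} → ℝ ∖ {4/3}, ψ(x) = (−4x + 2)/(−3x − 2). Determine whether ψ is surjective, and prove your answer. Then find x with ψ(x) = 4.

-5/4

For any y ≠ 4/3, solving y(−3x − 2) = −4x + 2 for x gives a well-defined x ≠ −2/3. So ψ is surjective.
Solving ψ(x) = 4: cross-multiplying gives −4x + 2 = 4(−3x − 2), which rearranges to 8x = −10, so x = −5/4.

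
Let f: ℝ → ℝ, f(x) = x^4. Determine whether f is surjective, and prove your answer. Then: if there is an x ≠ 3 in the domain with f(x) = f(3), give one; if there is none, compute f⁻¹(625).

-3

Since 4 is even, x^4 ≥ 0 for all x ∈ ℝ, so −1 ∈ ℝ has no preimage. Thus f is not surjective.
For the follow-up, such an x exists: taking x = −3 ∈ ℝ gives f(−3) = 81 = f(3) with −3 ≠ 3.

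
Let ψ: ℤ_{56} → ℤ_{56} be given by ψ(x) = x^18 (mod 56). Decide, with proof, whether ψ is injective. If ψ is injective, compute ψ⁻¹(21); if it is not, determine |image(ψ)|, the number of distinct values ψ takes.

4

ψ(1) = 1^18 = 1.
ψ(3): Repeated squaring mod 56: 3^1 ≡ 3, 3^2 ≡ 3² = 9, 3^4 ≡ 9² = 81 ≡ 25, 3^8 ≡ 25² = 625 ≡ 9, 3^16 ≡ 9² = 81 ≡ 25. Since 18 = 16 + 2, 3^18 ≡ 25·9: 25·9 = 225 ≡ 1. So 3^18 ≡ 1 (mod 56).
So ψ(1) = ψ(3) = 1 while 1 ≠ 3, thus ψ is not injective.
Since ψ is not injective, we determine |image(ψ)|. Computing x^18 mod 56 for each x (by repeated squaring, reducing mod 56 at every step), the values ψ(0), ψ(1), …, ψ(55) are: 0, 1, 8, 1, 8, 1, 8, 49, 8, 1, 8, 1, 8, 1, 0, 1, 8, 1, 8, 1, 8, 49, 8, 1, 8, 1, 8, 1, 0, 1, 8, 1, 8, 1, 8, 49, 8, 1, 8, 1, 8, 1, 0, 1, 8, 1, 8, 1, 8, 49, 8, 1, 8, 1, 8, 1.
The distinct values are {0, 1, 8, 49}; there are 4 of them.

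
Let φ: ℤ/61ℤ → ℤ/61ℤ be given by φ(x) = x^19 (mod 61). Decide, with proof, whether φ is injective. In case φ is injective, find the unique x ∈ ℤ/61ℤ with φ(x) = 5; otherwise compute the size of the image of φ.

46

Since 61 is prime, the nonzero elements of ℤ/61ℤ form a cyclic group of order 60.
As gcd(19, 60) = 1, raising to the 19th power is a bijection on this group: if s^19 ≡ t^19 then (st^{−1})^19 = 1, and the only element of order dividing gcd(19, 60) = 1 is 1, so s = t.
With φ(0) = 0 this makes φ injective on all of ℤ/61ℤ, hence bijective (finite equal-size domain and codomain). In particular φ is injective.
Since φ is injective, we find the preimage of 5. The inverse of x ↦ x^19 on (ℤ/61ℤ)^× is x ↦ x^19, because 19·19 = 361 = 6·60 + 1 ≡ 1 (mod 60) and x^{60} = 1 for x ≠ 0 (Fermat). So φ⁻¹(5) = 5^19 mod 61.
Repeated squaring mod 61: 5^1 ≡ 5, 5^2 ≡ 5² = 25, 5^4 ≡ 25² = 625 ≡ 15, 5^8 ≡ 15² = 225 ≡ 42, 5^16 ≡ 42² = 1764 ≡ 56. Since 19 = 16 + 2 + 1, 5^19 ≡ 56·25·5: 56·25 = 1400 ≡ 58, then 58·5 = 290 ≡ 46. So 5^19 ≡ 46 (mod 61).
Hence φ⁻¹(5) = 46.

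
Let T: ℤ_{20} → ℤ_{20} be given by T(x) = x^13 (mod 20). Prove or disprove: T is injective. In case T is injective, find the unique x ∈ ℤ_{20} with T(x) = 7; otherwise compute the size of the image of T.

T(0) = 0^13 = 0.
T(10): Repeated squaring mod 20: 10^1 ≡ 10, 10^2 ≡ 10² = 100 ≡ 0, 10^4 ≡ 0² = 0, 10^8 ≡ 0² = 0. Since 13 = 8 + 4 + 1, 10^13 ≡ 0·0·10: 0·0 = 0, then 0·10 = 0. So 10^13 ≡ 0 (mod 20).
So T(0) = T(10) = 0 while 0 ≠ 10, so T is not injective.
Since T is not injective, we determine |image(T)|. Computing x^13 mod 20 for each x (by repeated squaring, reducing mod 20 at every step), the values T(0), T(1), …, T(19) are: 0, 1, 12, 3, 4, 5, 16, 7, 8, 9, 0, 11, 12, 13, 4, 15, 16, 17, 8, 19.
The distinct values are {0, 1, 3, 4, 5, 7, 8, 9, 11, 12, 13, 15, 16, 17, 19}; there are 15 of them.

15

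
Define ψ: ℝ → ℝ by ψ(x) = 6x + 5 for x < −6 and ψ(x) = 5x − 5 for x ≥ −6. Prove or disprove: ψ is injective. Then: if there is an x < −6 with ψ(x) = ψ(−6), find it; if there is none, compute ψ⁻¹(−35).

-20/3

Both pieces are strictly increasing (slopes 6 and 5), so each is injective on its own interval.
The left piece maps (−∞, −6) onto (−∞, −31); the right piece maps [−6, ∞) onto [−35, ∞).
These images overlap. In particular ψ(−6) = −35 (right piece), and solving 6x + 5 = −35 on the left piece gives x = −20/3 < −6.
So ψ(−20/3) = ψ(−6) with −20/3 ≠ −6, and ψ is not injective. This x = −20/3 is the requested value below −6.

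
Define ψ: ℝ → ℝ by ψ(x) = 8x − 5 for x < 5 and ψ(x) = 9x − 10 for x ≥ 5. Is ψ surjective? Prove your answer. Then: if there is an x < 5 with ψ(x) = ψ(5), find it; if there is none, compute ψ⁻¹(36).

46/9

Both pieces are strictly increasing (slopes 8 and 9), so each is injective on its own interval.
The left piece maps (−∞, 5) onto (−∞, 35); the right piece maps [5, ∞) onto [35, ∞).
These images together cover ℝ, so ψ is surjective.
Because the two images are disjoint, no x < 5 has ψ(x) = ψ(5), so we compute ψ⁻¹(36): 36 lies in [35, ∞), so solve 9x − 10 = 36: x = (36 + 10)/9 = 46/9.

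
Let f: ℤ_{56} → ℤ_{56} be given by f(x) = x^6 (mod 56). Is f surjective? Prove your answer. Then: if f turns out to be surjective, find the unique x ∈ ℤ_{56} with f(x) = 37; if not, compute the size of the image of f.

f(1) = 1^6 = 1.
f(3): Repeated squaring mod 56: 3^1 ≡ 3, 3^2 ≡ 3² = 9, 3^4 ≡ 9² = 81 ≡ 25. Since 6 = 4 + 2, 3^6 ≡ 25·9: 25·9 = 225 ≡ 1. So 3^6 ≡ 1 (mod 56).
So f(1) = f(3) = 1 while 1 ≠ 3, therefore f is not injective.
A non-injective map from the 56-element set ℤ_{56} to itself takes at most 55 distinct values, so it cannot be surjective. So f is not surjective.
Since f is not surjective, we determine |image(f)|. Computing x^6 mod 56 for each x (by repeated squaring, reducing mod 56 at every step), the values f(0), f(1), …, f(55) are: 0, 1, 8, 1, 8, 1, 8, 49, 8, 1, 8, 1, 8, 1, 0, 1, 8, 1, 8, 1, 8, 49, 8, 1, 8, 1, 8, 1, 0, 1, 8, 1, 8, 1, 8, 49, 8, 1, 8, 1, 8, 1, 0, 1, 8, 1, 8, 1, 8, 49, 8, 1, 8, 1, 8, 1.
The distinct values are {0, 1, 8, 49}; there are 4 of them.

4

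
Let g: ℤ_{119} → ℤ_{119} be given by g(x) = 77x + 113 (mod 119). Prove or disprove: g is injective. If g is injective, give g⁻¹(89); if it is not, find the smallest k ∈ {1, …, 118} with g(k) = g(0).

Recall that g is injective if g(x_1) = g(x_2) implies x_1 = x_2.
We have gcd(77, 119) = 7 > 1. Taking x_1 = 0 and x_2 = 17: g(0) = 113 and g(17) = 77·17 + 113 = 1422 ≡ 113 (mod 119).
So g(0) = g(17) while 0 ≠ 17, thus g is not injective.
Since g is not injective, we find the least positive k with g(k) = g(0): this means 77k ≡ 0 (mod 119), i.e. 119 ∣ 77k. Since gcd(77, 119) = 7, dividing through by 7 this holds exactly when 17 ∣ 11k, and as gcd(11, 17) = 1, exactly when 17 ∣ k.
The smallest positive such k is 17.

17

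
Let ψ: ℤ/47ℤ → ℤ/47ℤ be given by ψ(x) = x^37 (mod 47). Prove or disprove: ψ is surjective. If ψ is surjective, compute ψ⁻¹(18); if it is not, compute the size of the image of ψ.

27

Since 47 is prime, the nonzero elements of ℤ/47ℤ form a cyclic group of order 46.
As gcd(37, 46) = 1, raising to the 37th power is a bijection on this group: if s^37 ≡ t^37 then (st^{−1})^37 = 1, and the only element of order dividing gcd(37, 46) = 1 is 1, so s = t.
With ψ(0) = 0 this makes ψ injective on all of ℤ/47ℤ, hence bijective (finite equal-size domain and codomain). In particular ψ is surjective.
Since ψ is surjective, we find the preimage of 18. The inverse of x ↦ x^37 on (ℤ/47ℤ)^× is x ↦ x^5, because 37·5 = 185 = 4·46 + 1 ≡ 1 (mod 46) and x^{46} = 1 for x ≠ 0 (Fermat). So ψ⁻¹(18) = 18^5 mod 47.
Repeated squaring mod 47: 18^1 ≡ 18, 18^2 ≡ 18² = 324 ≡ 42, 18^4 ≡ 42² = 1764 ≡ 25. Since 5 = 4 + 1, 18^5 ≡ 25·18: 25·18 = 450 ≡ 27. So 18^5 ≡ 27 (mod 47).
Hence ψ⁻¹(18) = 27.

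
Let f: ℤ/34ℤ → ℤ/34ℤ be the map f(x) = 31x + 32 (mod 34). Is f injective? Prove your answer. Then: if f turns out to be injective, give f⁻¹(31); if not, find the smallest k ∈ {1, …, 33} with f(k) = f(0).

By definition, f is injective when f(x_1) = f(x_2) forces x_1 = x_2.
Suppose f(x_1) = f(x_2) in ℤ/34ℤ. Then 31x_1 + 32 ≡ 31x_2 + 32 (mod 34), therefore 31(x_1 − x_2) ≡ 0 (mod 34).
Since gcd(31, 34) = 1, 31 is invertible modulo 34, hence x_1 − x_2 ≡ 0 (mod 34), i.e. x_1 = x_2.
So f is injective.
We now compute 31⁻¹ mod 34 explicitly. Euclid's algorithm: 34 = 1·31 + 3, 31 = 10·3 + 1; back-substituting gives 1 = 11·31 − 10·34, so 31⁻¹ ≡ 11 (mod 34).
Since f is injective, we find f⁻¹(31): we need 31x ≡ 31 − 32 ≡ 33 (mod 34). Using 31⁻¹ = 11: x ≡ 11·33 = 363 = 10·34 + 23, so x = 23.
Check: f(23) = 31·23 + 32 = 745 = 21·34 + 31 ≡ 31 (mod 34).

23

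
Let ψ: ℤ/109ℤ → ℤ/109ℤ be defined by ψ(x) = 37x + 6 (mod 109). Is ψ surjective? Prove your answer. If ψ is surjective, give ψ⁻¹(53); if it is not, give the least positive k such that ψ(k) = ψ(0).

Since gcd(37, 109) = 1, 37 is invertible modulo 109. Euclid's algorithm: 109 = 2·37 + 35, 37 = 1·35 + 2, 35 = 17·2 + 1; back-substituting gives 1 = 56·37 − 19·109, so 37⁻¹ ≡ 56 (mod 109).
For any y ∈ ℤ/109ℤ, x = 56(y − 6) mod 109 satisfies ψ(x) = 37·56(y − 6) + 6 ≡ y (since 37·56 ≡ 1 mod 109). So every y has a preimage.
Thus ψ is surjective.
Since ψ is surjective, we find ψ⁻¹(53): we need 37x ≡ 53 − 6 ≡ 47 (mod 109). Using 37⁻¹ = 56: x ≡ 56·47 = 2632 = 24·109 + 16, so x = 16.
Check: ψ(16) = 37·16 + 6 = 598 = 5·109 + 53 ≡ 53 (mod 109).

16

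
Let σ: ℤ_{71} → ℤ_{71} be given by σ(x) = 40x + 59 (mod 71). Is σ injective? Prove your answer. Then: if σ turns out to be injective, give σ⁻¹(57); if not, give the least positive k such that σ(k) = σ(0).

Suppose σ(s) = σ(t) in ℤ_{71}. Then 40s + 59 ≡ 40t + 59 (mod 71), so 40(s − t) ≡ 0 (mod 71).
Since gcd(40, 71) = 1, 40 is invertible modulo 71, therefore s − t ≡ 0 (mod 71), i.e. s = t.
Thus σ is injective.
We now compute 40⁻¹ mod 71 explicitly. Euclid's algorithm: 71 = 1·40 + 31, 40 = 1·31 + 9, 31 = 3·9 + 4, 9 = 2·4 + 1; back-substituting gives 1 = 16·40 − 9·71, so 40⁻¹ ≡ 16 (mod 71).
Since σ is injective, we find σ⁻¹(57): we need 40x ≡ 57 − 59 ≡ 69 (mod 71). Using 40⁻¹ = 16: x ≡ 16·69 = 1104 = 15·71 + 39, so x = 39.
Check: σ(39) = 40·39 + 59 = 1619 = 22·71 + 57 ≡ 57 (mod 71).

39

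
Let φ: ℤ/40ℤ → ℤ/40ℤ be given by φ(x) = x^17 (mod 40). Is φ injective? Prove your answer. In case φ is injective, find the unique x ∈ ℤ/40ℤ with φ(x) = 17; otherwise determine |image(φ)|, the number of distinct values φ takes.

φ(0) = 0^17 = 0.
φ(10): Repeated squaring mod 40: 10^1 ≡ 10, 10^2 ≡ 10² = 100 ≡ 20, 10^4 ≡ 20² = 400 ≡ 0, 10^8 ≡ 0² = 0, 10^16 ≡ 0² = 0. Since 17 = 16 + 1, 10^17 ≡ 0·10: 0·10 = 0. So 10^17 ≡ 0 (mod 40).
So φ(0) = φ(10) = 0 while 0 ≠ 10, so φ is not injective.
Since φ is not injective, we determine |image(φ)|. Computing x^17 mod 40 for each x (by repeated squaring, reducing mod 40 at every step), the values φ(0), φ(1), …, φ(39) are: 0, 1, 32, 3, 24, 5, 16, 7, 8, 9, 0, 11, 32, 13, 24, 15, 16, 17, 8, 19, 0, 21, 32, 23, 24, 25, 16, 27, 8, 29, 0, 31, 32, 33, 24, 35, 16, 37, 8, 39.
The distinct values are {0, 1, 3, 5, 7, 8, 9, 11, 13, 15, 16, 17, 19, 21, 23, 24, 25, 27, 29, 31, 32, 33, 35, 37, 39}; there are 25 of them.

25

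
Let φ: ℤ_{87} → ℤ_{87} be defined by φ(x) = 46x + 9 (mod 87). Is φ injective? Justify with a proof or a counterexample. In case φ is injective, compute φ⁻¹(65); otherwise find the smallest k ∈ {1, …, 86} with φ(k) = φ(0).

If φ(x_1) = φ(x_2), then 46x_1 ≡ 46x_2 (mod 87). Because gcd(46, 87) = 1, we may cancel 46 to get x_1 ≡ x_2 (mod 87).
Thus φ is injective.
We now compute 46⁻¹ mod 87 explicitly. Euclid's algorithm: 87 = 1·46 + 41, 46 = 1·41 + 5, 41 = 8·5 + 1; back-substituting gives 1 = 70·46 − 37·87, so 46⁻¹ ≡ 70 (mod 87).
Since φ is injective, we compute φ⁻¹(65): solve 46x + 9 ≡ 65 (mod 87), i.e. 46x ≡ 56 (mod 87).
Multiplying by 46⁻¹ = 70 gives x ≡ 70·56 = 3920 = 45·87 + 5 ≡ 5 (mod 87).
Check: φ(5) = 46·5 + 9 = 239 = 2·87 + 65 ≡ 65 (mod 87).

5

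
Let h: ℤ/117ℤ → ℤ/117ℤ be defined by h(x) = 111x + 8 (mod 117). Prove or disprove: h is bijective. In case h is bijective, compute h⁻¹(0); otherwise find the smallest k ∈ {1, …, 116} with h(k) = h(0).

39

We have gcd(111, 117) = 3 > 1. Taking s = 0 and t = 39: h(0) = 8 and h(39) = 111·39 + 8 = 4337 ≡ 8 (mod 117).
So h(0) = h(39) while 0 ≠ 39, thus h is not injective, hence not bijective.
Since h is not bijective, we find the least positive k with h(k) = h(0): this means 111k ≡ 0 (mod 117), i.e. 117 ∣ 111k. Since gcd(111, 117) = 3, dividing through by 3 this holds exactly when 39 ∣ 37k, and as gcd(37, 39) = 1, exactly when 39 ∣ k.
The smallest positive such k is 39.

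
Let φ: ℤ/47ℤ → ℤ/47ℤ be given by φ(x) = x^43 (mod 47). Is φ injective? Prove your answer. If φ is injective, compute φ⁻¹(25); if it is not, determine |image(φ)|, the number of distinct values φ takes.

Since 47 is prime, the nonzero elements of ℤ/47ℤ form a cyclic group of order 46.
As gcd(43, 46) = 1, raising to the 43rd power is a bijection on this group: if u^43 ≡ v^43 then (uv^{−1})^43 = 1, and the only element of order dividing gcd(43, 46) = 1 is 1, so u = v.
With φ(0) = 0 this makes φ injective on all of ℤ/47ℤ, hence bijective (finite equal-size domain and codomain). In particular φ is injective.
Since φ is injective, we find the preimage of 25. The inverse of x ↦ x^43 on (ℤ/47ℤ)^× is x ↦ x^15, because 43·15 = 645 = 14·46 + 1 ≡ 1 (mod 46) and x^{46} = 1 for x ≠ 0 (Fermat). So φ⁻¹(25) = 25^15 mod 47.
Repeated squaring mod 47: 25^1 ≡ 25, 25^2 ≡ 25² = 625 ≡ 14, 25^4 ≡ 14² = 196 ≡ 8, 25^8 ≡ 8² = 64 ≡ 17. Since 15 = 8 + 4 + 2 + 1, 25^15 ≡ 17·8·14·25: 17·8 = 136 ≡ 42, then 42·14 = 588 ≡ 24, then 24·25 = 600 ≡ 36. So 25^15 ≡ 36 (mod 47).
Hence φ⁻¹(25) = 36.

36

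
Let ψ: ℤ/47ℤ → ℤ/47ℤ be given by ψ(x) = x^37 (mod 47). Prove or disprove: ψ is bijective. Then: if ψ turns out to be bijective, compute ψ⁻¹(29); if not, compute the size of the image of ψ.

Since 47 is prime, the nonzero elements of ℤ/47ℤ form a cyclic group of order 46.
As gcd(37, 46) = 1, raising to the 37th power is a bijection on this group: if u^37 ≡ v^37 then (uv^{−1})^37 = 1, and the only element of order dividing gcd(37, 46) = 1 is 1, so u = v.
With ψ(0) = 0 this makes ψ injective on all of ℤ/47ℤ, hence bijective (finite equal-size domain and codomain). In particular ψ is bijective.
Since ψ is bijective, we find the preimage of 29. The inverse of x ↦ x^37 on (ℤ/47ℤ)^× is x ↦ x^5, because 37·5 = 185 = 4·46 + 1 ≡ 1 (mod 46) and x^{46} = 1 for x ≠ 0 (Fermat). So ψ⁻¹(29) = 29^5 mod 47.
Repeated squaring mod 47: 29^1 ≡ 29, 29^2 ≡ 29² = 841 ≡ 42, 29^4 ≡ 42² = 1764 ≡ 25. Since 5 = 4 + 1, 29^5 ≡ 25·29: 25·29 = 725 ≡ 20. So 29^5 ≡ 20 (mod 47).
Hence ψ⁻¹(29) = 20.

20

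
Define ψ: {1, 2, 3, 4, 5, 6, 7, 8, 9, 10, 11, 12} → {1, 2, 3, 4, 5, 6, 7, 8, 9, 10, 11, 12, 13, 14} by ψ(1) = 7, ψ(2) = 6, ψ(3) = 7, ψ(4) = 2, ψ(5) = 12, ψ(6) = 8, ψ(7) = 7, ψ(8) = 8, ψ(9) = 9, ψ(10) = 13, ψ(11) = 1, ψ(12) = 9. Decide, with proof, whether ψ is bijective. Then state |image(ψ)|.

8

ψ(1) = 7 = ψ(3) with 1 ≠ 3, so ψ is not injective, hence not bijective.
The image of ψ is {1, 2, 6, 7, 8, 9, 12, 13}, which has 8 elements.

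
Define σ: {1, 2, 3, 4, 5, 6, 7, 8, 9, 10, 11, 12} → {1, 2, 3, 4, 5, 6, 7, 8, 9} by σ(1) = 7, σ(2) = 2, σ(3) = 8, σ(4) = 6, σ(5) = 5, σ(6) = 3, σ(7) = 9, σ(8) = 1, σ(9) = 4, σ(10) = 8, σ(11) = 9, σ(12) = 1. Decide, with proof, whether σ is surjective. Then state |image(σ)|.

Every element of the codomain has a preimage: 1 = σ(8), 2 = σ(2), 3 = σ(6), 4 = σ(9), 5 = σ(5), 6 = σ(4), 7 = σ(1), 8 = σ(3), 9 = σ(7).
Thus σ is surjective.
The image of σ is {1, 2, 3, 4, 5, 6, 7, 8, 9}, which has 9 elements.

9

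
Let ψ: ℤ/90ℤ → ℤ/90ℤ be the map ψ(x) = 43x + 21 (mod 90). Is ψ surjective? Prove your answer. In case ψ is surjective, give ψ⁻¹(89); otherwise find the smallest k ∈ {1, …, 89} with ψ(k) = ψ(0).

56

Since gcd(43, 90) = 1, 43 is invertible modulo 90. Euclid's algorithm: 90 = 2·43 + 4, 43 = 10·4 + 3, 4 = 1·3 + 1; back-substituting gives 1 = 67·43 − 32·90, so 43⁻¹ ≡ 67 (mod 90).
For any y ∈ ℤ/90ℤ, x = 67(y − 21) mod 90 satisfies ψ(x) = 43·67(y − 21) + 21 ≡ y (since 43·67 ≡ 1 mod 90). So every y has a preimage.
Hence ψ is surjective.
Since ψ is surjective, we compute ψ⁻¹(89): solve 43x + 21 ≡ 89 (mod 90), i.e. 43x ≡ 68 (mod 90).
Multiplying by 43⁻¹ = 67 gives x ≡ 67·68 = 4556 = 50·90 + 56 ≡ 56 (mod 90).
Check: ψ(56) = 43·56 + 21 = 2429 = 26·90 + 89 ≡ 89 (mod 90).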